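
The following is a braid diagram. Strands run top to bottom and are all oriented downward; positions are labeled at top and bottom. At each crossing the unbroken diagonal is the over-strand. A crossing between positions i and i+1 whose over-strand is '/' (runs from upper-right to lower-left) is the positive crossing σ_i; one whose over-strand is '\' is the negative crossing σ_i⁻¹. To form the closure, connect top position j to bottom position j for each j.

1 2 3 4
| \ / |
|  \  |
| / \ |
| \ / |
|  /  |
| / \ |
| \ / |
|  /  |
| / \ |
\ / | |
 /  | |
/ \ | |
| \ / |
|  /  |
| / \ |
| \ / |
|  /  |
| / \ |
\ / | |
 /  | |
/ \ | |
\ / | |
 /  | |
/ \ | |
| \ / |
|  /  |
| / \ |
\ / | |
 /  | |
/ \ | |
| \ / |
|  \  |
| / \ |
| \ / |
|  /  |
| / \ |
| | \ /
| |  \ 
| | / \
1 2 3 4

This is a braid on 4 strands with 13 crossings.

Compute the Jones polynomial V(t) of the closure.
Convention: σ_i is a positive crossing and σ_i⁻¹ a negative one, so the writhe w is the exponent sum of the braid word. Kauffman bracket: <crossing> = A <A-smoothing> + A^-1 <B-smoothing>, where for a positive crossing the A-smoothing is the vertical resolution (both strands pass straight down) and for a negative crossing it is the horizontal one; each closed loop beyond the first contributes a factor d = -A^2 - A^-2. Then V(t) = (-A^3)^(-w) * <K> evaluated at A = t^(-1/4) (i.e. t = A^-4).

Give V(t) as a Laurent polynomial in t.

Reading the diagram top to bottom ('/'-over between positions i,i+1 = s_i, '\'-over = s_i^-1): braid word = s2^-1 s2 s2 s1 s2 s2 s1 s1 s2 s1 s2^-1 s2 s3^-1.
The presented braid s2^-1 s2 s2 s1 s2 s2 s1 s1 s2 s1 s2^-1 s2 s3^-1 on 4 strands reduces by inverse Markov moves (closure unchanged at each step):
  Destabilize: the word has the form β·s3^-1 where s3^-1 occurs only as the final letter (β ∈ B_3); drop it and the last strand → 3 strands.
  Deconjugate: the word is γ·β·γ⁻¹ with γ = s2^-1 s2 (prefix) and γ⁻¹ = s2^-1 s2 (suffix); strip both.
Reduced to β = s2 s1 s2 s2 s1 s1 s2 s1 on 3 strands, 8 crossings.
Compute on β:
Braid: s2 s1 s2 s2 s1 s1 s2 s1 on 3 strands, 8 crossings.
Writhe w = (#positive) - (#negative) = 8 - 0 = 8.
Enumerate smoothing states for the bracket polynomial. There are 2^8 = 256 states.
Each crossing splits two ways (0=vertical, 1=horizontal). The state's weight is A^(#A-smoothings - #B-smoothings) * d^(loops - 1).
Tabulate the states by total A-exponent and number of loops L (A-exp: L × count):
  A^8: L=3 ×1
  A^6: L=2 ×8
  A^4: L=1 ×16, L=3 ×12
  A^2: L=2 ×48, L=4 ×8
  A^0: L=1 ×17, L=3 ×51, L=5 ×2
  A^-2: L=2 ×34, L=4 ×22
  A^-4: L=1 ×4, L=3 ×21, L=5 ×3
  A^-6: L=2 ×4, L=4 ×4
  A^-8: L=3 ×1
Each group contributes A^e * Σ count * d^(L-1):
Powers of d = -A^2 - A^-2: d^2 = A^4 + 2 + A^-4; d^3 = -A^6 - 3*A^2 - 3*A^-2 - A^-6; d^4 = A^8 + 4*A^4 + 6 + 4*A^-4 + A^-8.
  A^8 * (d^2) = A^12 + 2*A^8 + A^4
  A^6 * (8*d) = -8*A^8 - 8*A^4
  A^4 * (16 + 12*d^2) = 12*A^8 + 40*A^4 + 12
  A^2 * (48*d + 8*d^3) = -8*A^8 - 72*A^4 - 72 - 8*A^-4
  A^0 * (17 + 51*d^2 + 2*d^4) = 2*A^8 + 59*A^4 + 131 + 59*A^-4 + 2*A^-8
  A^-2 * (34*d + 22*d^3) = -22*A^4 - 100 - 100*A^-4 - 22*A^-8
  A^-4 * (4 + 21*d^2 + 3*d^4) = 3*A^4 + 33 + 64*A^-4 + 33*A^-8 + 3*A^-12
  A^-6 * (4*d + 4*d^3) = -4 - 16*A^-4 - 16*A^-8 - 4*A^-12
  A^-8 * (d^2) = A^-4 + 2*A^-8 + A^-12
Summing the groups: <K> = A^12 + A^4 - A^-8
Normalise by the writhe: (-A^3)^(-w) = (-A^3)^(-8) = A^-24, so f(A) = A^-24 * <K> = A^-12 + A^-20 - A^-32.
Substitute A = t^(-1/4), i.e. A^e → t^(-e/4): V(t) = -t^8 + t^5 + t^3

Answer: -t^8 + t^5 + t^3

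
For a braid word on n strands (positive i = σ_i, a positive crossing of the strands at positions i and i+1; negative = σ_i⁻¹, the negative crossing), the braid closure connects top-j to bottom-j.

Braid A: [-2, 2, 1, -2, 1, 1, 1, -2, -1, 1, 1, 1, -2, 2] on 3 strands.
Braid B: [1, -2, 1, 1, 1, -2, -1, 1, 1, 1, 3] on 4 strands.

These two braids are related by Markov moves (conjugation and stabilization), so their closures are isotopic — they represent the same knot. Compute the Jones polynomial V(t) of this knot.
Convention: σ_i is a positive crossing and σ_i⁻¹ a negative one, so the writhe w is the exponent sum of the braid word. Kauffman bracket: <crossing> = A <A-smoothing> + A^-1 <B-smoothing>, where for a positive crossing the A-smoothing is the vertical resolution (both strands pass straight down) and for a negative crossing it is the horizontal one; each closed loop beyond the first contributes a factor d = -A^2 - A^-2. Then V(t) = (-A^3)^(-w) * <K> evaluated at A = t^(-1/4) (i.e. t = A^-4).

Markov-equivalent braids have isotopic closures, hence identical knot invariants. Strip the Markov moves from each word to reach a common short braid β, then compute V(t) once on β.
Braid A: s2^-1 s2 s1 s2^-1 s1 s1 s1 s2^-1 s1^-1 s1 s1 s1 s2^-1 s2 on 3 strands reduces by inverse Markov moves (closure unchanged at each step):
  Deconjugate: the word is γ·β·γ⁻¹ with γ = s2^-1 s2 (prefix) and γ⁻¹ = s2^-1 s2 (suffix); strip both.
Reduced to β = s1 s2^-1 s1 s1 s1 s2^-1 s1^-1 s1 s1 s1 on 3 strands, 10 crossings.
Braid B: s1 s2^-1 s1 s1 s1 s2^-1 s1^-1 s1 s1 s1 s3 on 4 strands reduces by inverse Markov moves (closure unchanged at each step):
  Destabilize: the word has the form β·s3 where s3 occurs only as the final letter (β ∈ B_3); drop it and the last strand → 3 strands.
Reduced to β = s1 s2^-1 s1 s1 s1 s2^-1 s1^-1 s1 s1 s1 on 3 strands, 10 crossings.
Both give the same β = s1 s2^-1 s1 s1 s1 s2^-1 s1^-1 s1 s1 s1 on 3 strands, so one state sum suffices:
First cancel adjacent σ_i σ_i⁻¹ pairs (Reidemeister II — same braid, same closure): s1 s2^-1 s1 s1 s1 s2^-1 s1^-1 s1 s1 s1 → s1 s2^-1 s1 s1 s1 s2^-1 s1 s1.
Braid: s1 s2^-1 s1 s1 s1 s2^-1 s1 s1 on 3 strands, 8 crossings.
Writhe w = (#positive) - (#negative) = 6 - 2 = 4.
Computing the Kauffman bracket via state sum. There are 2^8 = 256 states.
For each crossing: s=0 is the vertical smoothing, s=1 horizontal. Crossing k contributes A^(sign_k * (1 - 2*s_k)); loop factor d = -A^2 - A^-2.
Tabulate the states by total A-exponent and number of loops L (A-exp: L × count):
  A^8: L=3 ×1
  A^6: L=2 ×8
  A^4: L=1 ×21, L=3 ×7
  A^2: L=2 ×54, L=4 ×2
  A^0: L=3 ×70
  A^-2: L=4 ×56
  A^-4: L=5 ×28
  A^-6: L=6 ×8
  A^-8: L=7 ×1
Each group contributes A^e * Σ count * d^(L-1):
Powers of d = -A^2 - A^-2: d^2 = A^4 + 2 + A^-4; d^3 = -A^6 - 3*A^2 - 3*A^-2 - A^-6; d^4 = A^8 + 4*A^4 + 6 + 4*A^-4 + A^-8; d^5 = -A^10 - 5*A^6 - 10*A^2 - 10*A^-2 - 5*A^-6 - A^-10; d^6 = A^12 + 6*A^8 + 15*A^4 + 20 + 15*A^-4 + 6*A^-8 + A^-12.
  A^8 * (d^2) = A^12 + 2*A^8 + A^4
  A^6 * (8*d) = -8*A^8 - 8*A^4
  A^4 * (21 + 7*d^2) = 7*A^8 + 35*A^4 + 7
  A^2 * (54*d + 2*d^3) = -2*A^8 - 60*A^4 - 60 - 2*A^-4
  A^0 * (70*d^2) = 70*A^4 + 140 + 70*A^-4
  A^-2 * (56*d^3) = -56*A^4 - 168 - 168*A^-4 - 56*A^-8
  A^-4 * (28*d^4) = 28*A^4 + 112 + 168*A^-4 + 112*A^-8 + 28*A^-12
  A^-6 * (8*d^5) = -8*A^4 - 40 - 80*A^-4 - 80*A^-8 - 40*A^-12 - 8*A^-16
  A^-8 * (d^6) = A^4 + 6 + 15*A^-4 + 20*A^-8 + 15*A^-12 + 6*A^-16 + A^-20
Summing the groups: <K> = A^12 - A^8 + 3*A^4 - 3 + 3*A^-4 - 4*A^-8 + 3*A^-12 - 2*A^-16 + A^-20
Normalise by the writhe: (-A^3)^(-w) = (-A^3)^(-4) = A^-12, so f(A) = A^-12 * <K> = 1 - A^-4 + 3*A^-8 - 3*A^-12 + 3*A^-16 - 4*A^-20 + 3*A^-24 - 2*A^-28 + A^-32.
Substitute A = t^(-1/4), i.e. A^e → t^(-e/4): V(t) = t^8 - 2*t^7 + 3*t^6 - 4*t^5 + 3*t^4 - 3*t^3 + 3*t^2 - t + 1

Answer: t^8 - 2*t^7 + 3*t^6 - 4*t^5 + 3*t^4 - 3*t^3 + 3*t^2 - t + 1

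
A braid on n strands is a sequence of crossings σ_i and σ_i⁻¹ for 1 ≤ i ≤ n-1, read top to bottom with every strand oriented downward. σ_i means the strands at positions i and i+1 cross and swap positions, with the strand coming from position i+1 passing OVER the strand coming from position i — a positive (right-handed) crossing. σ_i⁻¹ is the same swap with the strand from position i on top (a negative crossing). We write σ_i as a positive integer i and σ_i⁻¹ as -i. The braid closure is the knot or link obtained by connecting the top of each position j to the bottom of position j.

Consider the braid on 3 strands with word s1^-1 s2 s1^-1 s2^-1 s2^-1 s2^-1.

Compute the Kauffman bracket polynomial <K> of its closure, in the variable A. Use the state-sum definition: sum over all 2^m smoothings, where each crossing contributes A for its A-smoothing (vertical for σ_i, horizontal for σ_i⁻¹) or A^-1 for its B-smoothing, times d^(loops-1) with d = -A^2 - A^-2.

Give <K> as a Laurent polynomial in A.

-A^12 + A^8 - A^4 + 2 - A^-4 + A^-8

Derivation:
Braid: s1^-1 s2 s1^-1 s2^-1 s2^-1 s2^-1 on 3 strands, 6 crossings.
Writhe w = (#positive) - (#negative) = 1 - 5 = -4.
Enumerate smoothing states for the bracket polynomial. There are 2^6 = 64 states.
Each crossing splits two ways (0=vertical, 1=horizontal). The state's weight is A^(#A-smoothings - #B-smoothings) * d^(loops - 1).
Tabulate the states by total A-exponent and number of loops L (A-exp: L × count):
  A^6: L=4 ×1
  A^4: L=3 ×6
  A^2: L=2 ×12, L=4 ×3
  A^0: L=1 ×9, L=3 ×10, L=5 ×1
  A^-2: L=2 ×12, L=4 ×3
  A^-4: L=1 ×2, L=3 ×4
  A^-6: L=2 ×1
Each group contributes A^e * Σ count * d^(L-1):
Powers of d = -A^2 - A^-2: d^2 = A^4 + 2 + A^-4; d^3 = -A^6 - 3*A^2 - 3*A^-2 - A^-6; d^4 = A^8 + 4*A^4 + 6 + 4*A^-4 + A^-8.
  A^6 * (d^3) = -A^12 - 3*A^8 - 3*A^4 - 1
  A^4 * (6*d^2) = 6*A^8 + 12*A^4 + 6
  A^2 * (12*d + 3*d^3) = -3*A^8 - 21*A^4 - 21 - 3*A^-4
  A^0 * (9 + 10*d^2 + d^4) = A^8 + 14*A^4 + 35 + 14*A^-4 + A^-8
  A^-2 * (12*d + 3*d^3) = -3*A^4 - 21 - 21*A^-4 - 3*A^-8
  A^-4 * (2 + 4*d^2) = 4 + 10*A^-4 + 4*A^-8
  A^-6 * (d) = -A^-4 - A^-8
Summing the groups: <K> = -A^12 + A^8 - A^4 + 2 - A^-4 + A^-8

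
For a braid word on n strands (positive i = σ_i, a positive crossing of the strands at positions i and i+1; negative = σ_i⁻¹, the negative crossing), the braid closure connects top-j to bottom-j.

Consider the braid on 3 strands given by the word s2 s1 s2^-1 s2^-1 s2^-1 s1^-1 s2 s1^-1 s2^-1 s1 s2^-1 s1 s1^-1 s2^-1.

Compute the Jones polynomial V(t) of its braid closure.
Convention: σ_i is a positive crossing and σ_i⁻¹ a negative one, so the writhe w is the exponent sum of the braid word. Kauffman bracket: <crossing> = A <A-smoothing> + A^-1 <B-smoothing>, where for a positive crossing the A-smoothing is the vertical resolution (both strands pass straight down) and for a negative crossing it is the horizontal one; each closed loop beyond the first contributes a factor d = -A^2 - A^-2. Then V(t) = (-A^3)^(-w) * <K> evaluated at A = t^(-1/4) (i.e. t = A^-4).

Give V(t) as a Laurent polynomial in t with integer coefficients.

-1 + 3*t^-1 - 3*t^-2 + 5*t^-3 - 5*t^-4 + 4*t^-5 - 3*t^-6 + 2*t^-7 - t^-8

Derivation:
The presented braid s2 s1 s2^-1 s2^-1 s2^-1 s1^-1 s2 s1^-1 s2^-1 s1 s2^-1 s1 s1^-1 s2^-1 on 3 strands reduces by inverse Markov moves (closure unchanged at each step):
  Deconjugate: the word is γ·β·γ⁻¹ with γ = s2 s1 (prefix) and γ⁻¹ = s1^-1 s2^-1 (suffix); strip both.
Reduced to β = s2^-1 s2^-1 s2^-1 s1^-1 s2 s1^-1 s2^-1 s1 s2^-1 s1 on 3 strands, 10 crossings.
Compute on β:
Braid: s2^-1 s2^-1 s2^-1 s1^-1 s2 s1^-1 s2^-1 s1 s2^-1 s1 on 3 strands, 10 crossings.
Writhe w = (#positive) - (#negative) = 3 - 7 = -4.
State-sum expansion of <K>. There are 2^10 = 1024 states.
Each crossing splits two ways (0=vertical, 1=horizontal). The state's weight is A^(#A-smoothings - #B-smoothings) * d^(loops - 1).
Tabulate the states by total A-exponent and number of loops L (A-exp: L × count):
  A^10: L=6 ×1
  A^8: L=5 ×10
  A^6: L=4 ×41, L=6 ×4
  A^4: L=3 ×88, L=5 ×31, L=7 ×1
  A^2: L=2 ×102, L=4 ×99, L=6 ×9
  A^0: L=1 ×54, L=3 ×162, L=5 ×36
  A^-2: L=2 ×134, L=4 ×74, L=6 ×2
  A^-4: L=1 ×30, L=3 ×82, L=5 ×8
  A^-6: L=2 ×32, L=4 ×13
  A^-8: L=1 ×3, L=3 ×7
  A^-10: L=2 ×1
Each group contributes A^e * Σ count * d^(L-1):
Powers of d = -A^2 - A^-2: d^2 = A^4 + 2 + A^-4; d^3 = -A^6 - 3*A^2 - 3*A^-2 - A^-6; d^4 = A^8 + 4*A^4 + 6 + 4*A^-4 + A^-8; d^5 = -A^10 - 5*A^6 - 10*A^2 - 10*A^-2 - 5*A^-6 - A^-10; d^6 = A^12 + 6*A^8 + 15*A^4 + 20 + 15*A^-4 + 6*A^-8 + A^-12.
  A^10 * (d^5) = -A^20 - 5*A^16 - 10*A^12 - 10*A^8 - 5*A^4 - 1
  A^8 * (10*d^4) = 10*A^16 + 40*A^12 + 60*A^8 + 40*A^4 + 10
  A^6 * (41*d^3 + 4*d^5) = -4*A^16 - 61*A^12 - 163*A^8 - 163*A^4 - 61 - 4*A^-4
  A^4 * (88*d^2 + 31*d^4 + d^6) = A^16 + 37*A^12 + 227*A^8 + 382*A^4 + 227 + 37*A^-4 + A^-8
  A^2 * (102*d + 99*d^3 + 9*d^5) = -9*A^12 - 144*A^8 - 489*A^4 - 489 - 144*A^-4 - 9*A^-8
  A^0 * (54 + 162*d^2 + 36*d^4) = 36*A^8 + 306*A^4 + 594 + 306*A^-4 + 36*A^-8
  A^-2 * (134*d + 74*d^3 + 2*d^5) = -2*A^8 - 84*A^4 - 376 - 376*A^-4 - 84*A^-8 - 2*A^-12
  A^-4 * (30 + 82*d^2 + 8*d^4) = 8*A^4 + 114 + 242*A^-4 + 114*A^-8 + 8*A^-12
  A^-6 * (32*d + 13*d^3) = -13 - 71*A^-4 - 71*A^-8 - 13*A^-12
  A^-8 * (3 + 7*d^2) = 7*A^-4 + 17*A^-8 + 7*A^-12
  A^-10 * (d) = -A^-8 - A^-12
Summing the groups: <K> = -A^20 + 2*A^16 - 3*A^12 + 4*A^8 - 5*A^4 + 5 - 3*A^-4 + 3*A^-8 - A^-12
Normalise by the writhe: (-A^3)^(-w) = (-A^3)^(4) = A^12, so f(A) = A^12 * <K> = -A^32 + 2*A^28 - 3*A^24 + 4*A^20 - 5*A^16 + 5*A^12 - 3*A^8 + 3*A^4 - 1.
Substitute A = t^(-1/4), i.e. A^e → t^(-e/4): V(t) = -1 + 3*t^-1 - 3*t^-2 + 5*t^-3 - 5*t^-4 + 4*t^-5 - 3*t^-6 + 2*t^-7 - t^-8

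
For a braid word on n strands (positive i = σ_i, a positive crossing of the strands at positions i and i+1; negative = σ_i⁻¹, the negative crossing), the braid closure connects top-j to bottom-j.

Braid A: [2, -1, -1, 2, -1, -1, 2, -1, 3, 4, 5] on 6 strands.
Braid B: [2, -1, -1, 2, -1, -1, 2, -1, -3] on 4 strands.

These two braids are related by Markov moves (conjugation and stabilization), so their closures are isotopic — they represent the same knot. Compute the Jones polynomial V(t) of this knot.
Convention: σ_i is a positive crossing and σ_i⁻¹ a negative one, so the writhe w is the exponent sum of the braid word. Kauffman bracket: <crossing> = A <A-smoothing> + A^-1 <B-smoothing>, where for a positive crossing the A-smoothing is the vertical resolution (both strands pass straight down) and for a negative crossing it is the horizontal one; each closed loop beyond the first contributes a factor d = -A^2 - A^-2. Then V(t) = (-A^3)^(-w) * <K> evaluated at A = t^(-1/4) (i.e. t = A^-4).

Markov-equivalent braids have isotopic closures, hence identical knot invariants. Strip the Markov moves from each word to reach a common short braid β, then compute V(t) once on β.
Braid A: s2 s1^-1 s1^-1 s2 s1^-1 s1^-1 s2 s1^-1 s3 s4 s5 on 6 strands reduces by inverse Markov moves (closure unchanged at each step):
  Destabilize: the word has the form β·s5 where s5 occurs only as the final letter (β ∈ B_5); drop it and the last strand → 5 strands.
  Destabilize: the word has the form β·s4 where s4 occurs only as the final letter (β ∈ B_4); drop it and the last strand → 4 strands.
  Destabilize: the word has the form β·s3 where s3 occurs only as the final letter (β ∈ B_3); drop it and the last strand → 3 strands.
Reduced to β = s2 s1^-1 s1^-1 s2 s1^-1 s1^-1 s2 s1^-1 on 3 strands, 8 crossings.
Braid B: s2 s1^-1 s1^-1 s2 s1^-1 s1^-1 s2 s1^-1 s3^-1 on 4 strands reduces by inverse Markov moves (closure unchanged at each step):
  Destabilize: the word has the form β·s3^-1 where s3^-1 occurs only as the final letter (β ∈ B_3); drop it and the last strand → 3 strands.
Reduced to β = s2 s1^-1 s1^-1 s2 s1^-1 s1^-1 s2 s1^-1 on 3 strands, 8 crossings.
Both give the same β = s2 s1^-1 s1^-1 s2 s1^-1 s1^-1 s2 s1^-1 on 3 strands, so one state sum suffices:
Braid: s2 s1^-1 s1^-1 s2 s1^-1 s1^-1 s2 s1^-1 on 3 strands, 8 crossings.
Writhe w = (#positive) - (#negative) = 3 - 5 = -2.
Computing the Kauffman bracket via state sum. There are 2^8 = 256 states.
Smooth each crossing (0=||, 1=⌣⌢); contribution A^(Σ sign_k(1-2s_k)) * d^(L-1).
Tabulate the states by total A-exponent and number of loops L (A-exp: L × count):
  A^8: L=6 ×1
  A^6: L=5 ×8
  A^4: L=4 ×28
  A^2: L=3 ×55, L=5 ×1
  A^0: L=2 ×63, L=4 ×7
  A^-2: L=1 ×35, L=3 ×21
  A^-4: L=2 ×26, L=4 ×2
  A^-6: L=3 ×8
  A^-8: L=4 ×1
Each group contributes A^e * Σ count * d^(L-1):
Powers of d = -A^2 - A^-2: d^2 = A^4 + 2 + A^-4; d^3 = -A^6 - 3*A^2 - 3*A^-2 - A^-6; d^4 = A^8 + 4*A^4 + 6 + 4*A^-4 + A^-8; d^5 = -A^10 - 5*A^6 - 10*A^2 - 10*A^-2 - 5*A^-6 - A^-10.
  A^8 * (d^5) = -A^18 - 5*A^14 - 10*A^10 - 10*A^6 - 5*A^2 - A^-2
  A^6 * (8*d^4) = 8*A^14 + 32*A^10 + 48*A^6 + 32*A^2 + 8*A^-2
  A^4 * (28*d^3) = -28*A^10 - 84*A^6 - 84*A^2 - 28*A^-2
  A^2 * (55*d^2 + d^4) = A^10 + 59*A^6 + 116*A^2 + 59*A^-2 + A^-6
  A^0 * (63*d + 7*d^3) = -7*A^6 - 84*A^2 - 84*A^-2 - 7*A^-6
  A^-2 * (35 + 21*d^2) = 21*A^2 + 77*A^-2 + 21*A^-6
  A^-4 * (26*d + 2*d^3) = -2*A^2 - 32*A^-2 - 32*A^-6 - 2*A^-10
  A^-6 * (8*d^2) = 8*A^-2 + 16*A^-6 + 8*A^-10
  A^-8 * (d^3) = -A^-2 - 3*A^-6 - 3*A^-10 - A^-14
Summing the groups: <K> = -A^18 + 3*A^14 - 5*A^10 + 6*A^6 - 6*A^2 + 6*A^-2 - 4*A^-6 + 3*A^-10 - A^-14
Normalise by the writhe: (-A^3)^(-w) = (-A^3)^(2) = A^6, so f(A) = A^6 * <K> = -A^24 + 3*A^20 - 5*A^16 + 6*A^12 - 6*A^8 + 6*A^4 - 4 + 3*A^-4 - A^-8.
Substitute A = t^(-1/4), i.e. A^e → t^(-e/4): V(t) = -t^2 + 3*t - 4 + 6*t^-1 - 6*t^-2 + 6*t^-3 - 5*t^-4 + 3*t^-5 - t^-6

Answer: -t^2 + 3*t - 4 + 6*t^-1 - 6*t^-2 + 6*t^-3 - 5*t^-4 + 3*t^-5 - t^-6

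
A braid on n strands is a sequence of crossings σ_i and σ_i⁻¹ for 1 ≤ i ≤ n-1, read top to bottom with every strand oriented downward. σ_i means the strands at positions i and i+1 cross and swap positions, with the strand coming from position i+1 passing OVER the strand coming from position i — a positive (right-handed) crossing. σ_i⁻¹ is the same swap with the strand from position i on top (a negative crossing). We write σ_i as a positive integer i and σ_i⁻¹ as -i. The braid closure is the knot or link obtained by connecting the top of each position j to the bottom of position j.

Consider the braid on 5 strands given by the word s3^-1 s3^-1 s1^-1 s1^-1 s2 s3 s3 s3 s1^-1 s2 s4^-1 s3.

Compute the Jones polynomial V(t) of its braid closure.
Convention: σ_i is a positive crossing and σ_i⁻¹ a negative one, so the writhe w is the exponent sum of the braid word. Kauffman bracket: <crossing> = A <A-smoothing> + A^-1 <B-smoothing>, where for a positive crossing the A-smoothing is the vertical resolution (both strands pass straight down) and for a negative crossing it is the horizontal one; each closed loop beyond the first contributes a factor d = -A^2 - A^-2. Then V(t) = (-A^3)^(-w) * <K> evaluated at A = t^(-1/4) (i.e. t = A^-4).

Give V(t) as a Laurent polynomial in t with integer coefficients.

-t^5 + 2*t^4 - 3*t^3 + 4*t^2 - 4*t + 5 - 3*t^-1 + 2*t^-2 - t^-3

Derivation:
The presented braid s3^-1 s3^-1 s1^-1 s1^-1 s2 s3 s3 s3 s1^-1 s2 s4^-1 s3 on 5 strands reduces by inverse Markov moves (closure unchanged at each step):
  Deconjugate: the word is γ·β·γ⁻¹ with γ = s3^-1 (prefix) and γ⁻¹ = s3 (suffix); strip both.
  Destabilize: the word has the form β·s4^-1 where s4^-1 occurs only as the final letter (β ∈ B_4); drop it and the last strand → 4 strands.
Reduced to β = s3^-1 s1^-1 s1^-1 s2 s3 s3 s3 s1^-1 s2 on 4 strands, 9 crossings.
Compute on β:
Braid: s3^-1 s1^-1 s1^-1 s2 s3 s3 s3 s1^-1 s2 on 4 strands, 9 crossings.
Writhe w = (#positive) - (#negative) = 5 - 4 = 1.
Enumerate smoothing states for the bracket polynomial. There are 2^9 = 512 states.
Smooth each crossing (0=||, 1=⌣⌢); contribution A^(Σ sign_k(1-2s_k)) * d^(L-1).
Tabulate the states by total A-exponent and number of loops L (A-exp: L × count):
  A^9: L=4 ×1
  A^7: L=3 ×5, L=5 ×4
  A^5: L=2 ×10, L=4 ×23, L=6 ×3
  A^3: L=1 ×8, L=3 ×57, L=5 ×18, L=7 ×1
  A^1: L=2 ×70, L=4 ×50, L=6 ×6
  A^-1: L=1 ×33, L=3 ×75, L=5 ×18
  A^-3: L=2 ×51, L=4 ×32, L=6 ×1
  A^-5: L=3 ×32, L=5 ×4
  A^-7: L=4 ×9
  A^-9: L=5 ×1
Each group contributes A^e * Σ count * d^(L-1):
Powers of d = -A^2 - A^-2: d^2 = A^4 + 2 + A^-4; d^3 = -A^6 - 3*A^2 - 3*A^-2 - A^-6; d^4 = A^8 + 4*A^4 + 6 + 4*A^-4 + A^-8; d^5 = -A^10 - 5*A^6 - 10*A^2 - 10*A^-2 - 5*A^-6 - A^-10; d^6 = A^12 + 6*A^8 + 15*A^4 + 20 + 15*A^-4 + 6*A^-8 + A^-12.
  A^9 * (d^3) = -A^15 - 3*A^11 - 3*A^7 - A^3
  A^7 * (5*d^2 + 4*d^4) = 4*A^15 + 21*A^11 + 34*A^7 + 21*A^3 + 4*A^-1
  A^5 * (10*d + 23*d^3 + 3*d^5) = -3*A^15 - 38*A^11 - 109*A^7 - 109*A^3 - 38*A^-1 - 3*A^-5
  A^3 * (8 + 57*d^2 + 18*d^4 + d^6) = A^15 + 24*A^11 + 144*A^7 + 250*A^3 + 144*A^-1 + 24*A^-5 + A^-9
  A^1 * (70*d + 50*d^3 + 6*d^5) = -6*A^11 - 80*A^7 - 280*A^3 - 280*A^-1 - 80*A^-5 - 6*A^-9
  A^-1 * (33 + 75*d^2 + 18*d^4) = 18*A^7 + 147*A^3 + 291*A^-1 + 147*A^-5 + 18*A^-9
  A^-3 * (51*d + 32*d^3 + d^5) = -A^7 - 37*A^3 - 157*A^-1 - 157*A^-5 - 37*A^-9 - A^-13
  A^-5 * (32*d^2 + 4*d^4) = 4*A^3 + 48*A^-1 + 88*A^-5 + 48*A^-9 + 4*A^-13
  A^-7 * (9*d^3) = -9*A^-1 - 27*A^-5 - 27*A^-9 - 9*A^-13
  A^-9 * (d^4) = A^-1 + 4*A^-5 + 6*A^-9 + 4*A^-13 + A^-17
Summing the groups: <K> = A^15 - 2*A^11 + 3*A^7 - 5*A^3 + 4*A^-1 - 4*A^-5 + 3*A^-9 - 2*A^-13 + A^-17
Normalise by the writhe: (-A^3)^(-w) = (-A^3)^(-1) = -A^-3, so f(A) = -A^-3 * <K> = -A^12 + 2*A^8 - 3*A^4 + 5 - 4*A^-4 + 4*A^-8 - 3*A^-12 + 2*A^-16 - A^-20.
Substitute A = t^(-1/4), i.e. A^e → t^(-e/4): V(t) = -t^5 + 2*t^4 - 3*t^3 + 4*t^2 - 4*t + 5 - 3*t^-1 + 2*t^-2 - t^-3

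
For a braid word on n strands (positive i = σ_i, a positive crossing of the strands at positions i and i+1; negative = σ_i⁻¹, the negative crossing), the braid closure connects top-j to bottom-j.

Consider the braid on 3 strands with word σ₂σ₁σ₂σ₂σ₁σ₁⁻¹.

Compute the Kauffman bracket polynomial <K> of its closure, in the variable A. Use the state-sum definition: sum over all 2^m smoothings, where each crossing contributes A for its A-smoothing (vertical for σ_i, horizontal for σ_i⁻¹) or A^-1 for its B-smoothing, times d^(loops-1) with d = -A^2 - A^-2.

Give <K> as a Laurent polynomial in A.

First cancel adjacent σ_i σ_i⁻¹ pairs (Reidemeister II — same braid, same closure): s2 s1 s2 s2 s1 s1^-1 → s2 s1 s2 s2.
Braid: s2 s1 s2 s2 on 3 strands, 4 crossings.
Writhe w = (#positive) - (#negative) = 4 - 0 = 4.
Computing the Kauffman bracket via state sum. There are 2^4 = 16 states.
Each crossing splits two ways (0=vertical, 1=horizontal). The state's weight is A^(#A-smoothings - #B-smoothings) * d^(loops - 1).
  state 0000: A-exp=+4, loops=3, term = A^4 * d^2
  state 0001: A-exp=+2, loops=2, term = A^2 * d^1
  state 0010: A-exp=+2, loops=2, term = A^2 * d^1
  state 0011: A-exp=+0, loops=3, term = A^0 * d^2
  state 0100: A-exp=+2, loops=2, term = A^2 * d^1
  state 0101: A-exp=+0, loops=1, term = A^0 * d^0
  state 0110: A-exp=+0, loops=1, term = A^0 * d^0
  state 0111: A-exp=-2, loops=2, term = A^-2 * d^1
  state 1000: A-exp=+2, loops=2, term = A^2 * d^1
  state 1001: A-exp=+0, loops=3, term = A^0 * d^2
  state 1010: A-exp=+0, loops=3, term = A^0 * d^2
  state 1011: A-exp=-2, loops=4, term = A^-2 * d^3
  state 1100: A-exp=+0, loops=1, term = A^0 * d^0
  state 1101: A-exp=-2, loops=2, term = A^-2 * d^1
  state 1110: A-exp=-2, loops=2, term = A^-2 * d^1
  state 1111: A-exp=-4, loops=3, term = A^-4 * d^2
Collect the terms by A-exponent (count of states per loop number):
Powers of d = -A^2 - A^-2: d^2 = A^4 + 2 + A^-4; d^3 = -A^6 - 3*A^2 - 3*A^-2 - A^-6.
  A^4 * (d^2) = A^8 + 2*A^4 + 1
  A^2 * (4*d) = -4*A^4 - 4
  A^0 * (3 + 3*d^2) = 3*A^4 + 9 + 3*A^-4
  A^-2 * (3*d + d^3) = -A^4 - 6 - 6*A^-4 - A^-8
  A^-4 * (d^2) = 1 + 2*A^-4 + A^-8
Summing the groups: <K> = A^8 + 1 - A^-4

Answer: A^8 + 1 - A^-4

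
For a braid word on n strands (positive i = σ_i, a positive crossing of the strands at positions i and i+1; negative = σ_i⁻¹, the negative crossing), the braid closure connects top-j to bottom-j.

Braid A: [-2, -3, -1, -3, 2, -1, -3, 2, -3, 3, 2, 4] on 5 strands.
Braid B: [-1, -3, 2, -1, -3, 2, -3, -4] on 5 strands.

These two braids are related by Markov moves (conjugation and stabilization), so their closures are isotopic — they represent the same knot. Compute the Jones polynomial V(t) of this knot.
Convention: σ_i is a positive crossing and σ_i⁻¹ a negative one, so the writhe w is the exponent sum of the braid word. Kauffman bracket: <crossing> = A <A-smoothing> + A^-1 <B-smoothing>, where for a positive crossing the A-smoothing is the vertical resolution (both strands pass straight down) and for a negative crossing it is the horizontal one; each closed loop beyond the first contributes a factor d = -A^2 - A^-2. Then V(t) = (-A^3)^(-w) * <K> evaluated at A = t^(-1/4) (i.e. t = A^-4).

Markov-equivalent braids have isotopic closures, hence identical knot invariants. Strip the Markov moves from each word to reach a common short braid β, then compute V(t) once on β.
Braid A: s2^-1 s3^-1 s1^-1 s3^-1 s2 s1^-1 s3^-1 s2 s3^-1 s3 s2 s4 on 5 strands reduces by inverse Markov moves (closure unchanged at each step):
  Destabilize: the word has the form β·s4 where s4 occurs only as the final letter (β ∈ B_4); drop it and the last strand → 4 strands.
  Deconjugate: the word is γ·β·γ⁻¹ with γ = s2^-1 (prefix) and γ⁻¹ = s2 (suffix); strip both.
  Deconjugate: the word is γ·β·γ⁻¹ with γ = s3^-1 (prefix) and γ⁻¹ = s3 (suffix); strip both.
Reduced to β = s1^-1 s3^-1 s2 s1^-1 s3^-1 s2 s3^-1 on 4 strands, 7 crossings.
Braid B: s1^-1 s3^-1 s2 s1^-1 s3^-1 s2 s3^-1 s4^-1 on 5 strands reduces by inverse Markov moves (closure unchanged at each step):
  Destabilize: the word has the form β·s4^-1 where s4^-1 occurs only as the final letter (β ∈ B_4); drop it and the last strand → 4 strands.
Reduced to β = s1^-1 s3^-1 s2 s1^-1 s3^-1 s2 s3^-1 on 4 strands, 7 crossings.
Both give the same β = s1^-1 s3^-1 s2 s1^-1 s3^-1 s2 s3^-1 on 4 strands, so one state sum suffices:
Braid: s1^-1 s3^-1 s2 s1^-1 s3^-1 s2 s3^-1 on 4 strands, 7 crossings.
Writhe w = (#positive) - (#negative) = 2 - 5 = -3.
State-sum expansion of <K>. There are 2^7 = 128 states.
For each crossing: s=0 is the vertical smoothing, s=1 horizontal. Crossing k contributes A^(sign_k * (1 - 2*s_k)); loop factor d = -A^2 - A^-2.
Tabulate the states by total A-exponent and number of loops L (A-exp: L × count):
  A^7: L=5 ×1
  A^5: L=4 ×7
  A^3: L=3 ×20, L=5 ×1
  A^1: L=2 ×29, L=4 ×6
  A^-1: L=1 ×19, L=3 ×16
  A^-3: L=2 ×19, L=4 ×2
  A^-5: L=3 ×7
  A^-7: L=4 ×1
Each group contributes A^e * Σ count * d^(L-1):
Powers of d = -A^2 - A^-2: d^2 = A^4 + 2 + A^-4; d^3 = -A^6 - 3*A^2 - 3*A^-2 - A^-6; d^4 = A^8 + 4*A^4 + 6 + 4*A^-4 + A^-8.
  A^7 * (d^4) = A^15 + 4*A^11 + 6*A^7 + 4*A^3 + A^-1
  A^5 * (7*d^3) = -7*A^11 - 21*A^7 - 21*A^3 - 7*A^-1
  A^3 * (20*d^2 + d^4) = A^11 + 24*A^7 + 46*A^3 + 24*A^-1 + A^-5
  A^1 * (29*d + 6*d^3) = -6*A^7 - 47*A^3 - 47*A^-1 - 6*A^-5
  A^-1 * (19 + 16*d^2) = 16*A^3 + 51*A^-1 + 16*A^-5
  A^-3 * (19*d + 2*d^3) = -2*A^3 - 25*A^-1 - 25*A^-5 - 2*A^-9
  A^-5 * (7*d^2) = 7*A^-1 + 14*A^-5 + 7*A^-9
  A^-7 * (d^3) = -A^-1 - 3*A^-5 - 3*A^-9 - A^-13
Summing the groups: <K> = A^15 - 2*A^11 + 3*A^7 - 4*A^3 + 3*A^-1 - 3*A^-5 + 2*A^-9 - A^-13
Normalise by the writhe: (-A^3)^(-w) = (-A^3)^(3) = -A^9, so f(A) = -A^9 * <K> = -A^24 + 2*A^20 - 3*A^16 + 4*A^12 - 3*A^8 + 3*A^4 - 2 + A^-4.
Substitute A = t^(-1/4), i.e. A^e → t^(-e/4): V(t) = t - 2 + 3*t^-1 - 3*t^-2 + 4*t^-3 - 3*t^-4 + 2*t^-5 - t^-6

Answer: t - 2 + 3*t^-1 - 3*t^-2 + 4*t^-3 - 3*t^-4 + 2*t^-5 - t^-6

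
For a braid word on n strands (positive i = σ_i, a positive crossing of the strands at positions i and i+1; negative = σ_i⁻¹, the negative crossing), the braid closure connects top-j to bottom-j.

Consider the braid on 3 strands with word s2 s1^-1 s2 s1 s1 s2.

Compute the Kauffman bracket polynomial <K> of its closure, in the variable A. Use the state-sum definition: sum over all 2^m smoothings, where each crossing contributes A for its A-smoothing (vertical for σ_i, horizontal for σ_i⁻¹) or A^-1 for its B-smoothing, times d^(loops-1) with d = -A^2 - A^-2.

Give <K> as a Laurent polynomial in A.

Braid: s2 s1^-1 s2 s1 s1 s2 on 3 strands, 6 crossings.
Writhe w = (#positive) - (#negative) = 5 - 1 = 4.
State-sum expansion of <K>. There are 2^6 = 64 states.
Smooth each crossing (0=||, 1=⌣⌢); contribution A^(Σ sign_k(1-2s_k)) * d^(L-1).
Tabulate the states by total A-exponent and number of loops L (A-exp: L × count):
  A^6: L=2 ×1
  A^4: L=1 ×3, L=3 ×3
  A^2: L=2 ×14, L=4 ×1
  A^0: L=1 ×10, L=3 ×10
  A^-2: L=2 ×13, L=4 ×2
  A^-4: L=3 ×6
  A^-6: L=4 ×1
Each group contributes A^e * Σ count * d^(L-1):
Powers of d = -A^2 - A^-2: d^2 = A^4 + 2 + A^-4; d^3 = -A^6 - 3*A^2 - 3*A^-2 - A^-6.
  A^6 * (d) = -A^8 - A^4
  A^4 * (3 + 3*d^2) = 3*A^8 + 9*A^4 + 3
  A^2 * (14*d + d^3) = -A^8 - 17*A^4 - 17 - A^-4
  A^0 * (10 + 10*d^2) = 10*A^4 + 30 + 10*A^-4
  A^-2 * (13*d + 2*d^3) = -2*A^4 - 19 - 19*A^-4 - 2*A^-8
  A^-4 * (6*d^2) = 6 + 12*A^-4 + 6*A^-8
  A^-6 * (d^3) = -1 - 3*A^-4 - 3*A^-8 - A^-12
Summing the groups: <K> = A^8 - A^4 + 2 - A^-4 + A^-8 - A^-12

Answer: A^8 - A^4 + 2 - A^-4 + A^-8 - A^-12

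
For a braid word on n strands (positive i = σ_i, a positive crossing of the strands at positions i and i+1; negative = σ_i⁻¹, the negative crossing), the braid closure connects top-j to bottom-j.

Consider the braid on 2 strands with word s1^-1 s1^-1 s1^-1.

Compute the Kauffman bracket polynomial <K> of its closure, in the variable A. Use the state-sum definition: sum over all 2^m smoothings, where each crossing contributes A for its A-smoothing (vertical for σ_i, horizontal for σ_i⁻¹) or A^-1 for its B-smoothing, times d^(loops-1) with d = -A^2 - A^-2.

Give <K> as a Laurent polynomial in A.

A^7 - A^3 - A^-5

Derivation:
Braid: s1^-1 s1^-1 s1^-1 on 2 strands, 3 crossings.
Writhe w = (#positive) - (#negative) = 0 - 3 = -3.
Computing the Kauffman bracket via state sum. There are 2^3 = 8 states.
For each crossing: s=0 is the vertical smoothing, s=1 horizontal. Crossing k contributes A^(sign_k * (1 - 2*s_k)); loop factor d = -A^2 - A^-2.
  state 000: A-exp=-3, loops=2, term = A^-3 * d^1
  state 001: A-exp=-1, loops=1, term = A^-1 * d^0
  state 010: A-exp=-1, loops=1, term = A^-1 * d^0
  state 011: A-exp=+1, loops=2, term = A^1 * d^1
  state 100: A-exp=-1, loops=1, term = A^-1 * d^0
  state 101: A-exp=+1, loops=2, term = A^1 * d^1
  state 110: A-exp=+1, loops=2, term = A^1 * d^1
  state 111: A-exp=+3, loops=3, term = A^3 * d^2
Collect the terms by A-exponent (count of states per loop number):
Powers of d = -A^2 - A^-2: d^2 = A^4 + 2 + A^-4.
  A^3 * (d^2) = A^7 + 2*A^3 + A^-1
  A^1 * (3*d) = -3*A^3 - 3*A^-1
  A^-1 * (3) = 3*A^-1
  A^-3 * (d) = -A^-1 - A^-5
Summing the groups: <K> = A^7 - A^3 - A^-5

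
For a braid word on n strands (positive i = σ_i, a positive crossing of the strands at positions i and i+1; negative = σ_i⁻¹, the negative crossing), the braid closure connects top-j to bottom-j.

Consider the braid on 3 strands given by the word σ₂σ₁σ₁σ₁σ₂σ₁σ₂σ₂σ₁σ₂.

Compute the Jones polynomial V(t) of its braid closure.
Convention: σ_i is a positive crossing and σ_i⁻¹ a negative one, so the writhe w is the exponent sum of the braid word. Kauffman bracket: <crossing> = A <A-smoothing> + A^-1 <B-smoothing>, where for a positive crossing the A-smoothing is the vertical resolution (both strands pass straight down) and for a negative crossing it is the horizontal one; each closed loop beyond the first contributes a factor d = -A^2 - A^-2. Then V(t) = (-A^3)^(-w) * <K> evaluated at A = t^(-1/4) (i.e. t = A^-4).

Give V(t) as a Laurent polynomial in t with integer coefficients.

Braid: s2 s1 s1 s1 s2 s1 s2 s2 s1 s2 on 3 strands, 10 crossings.
Writhe w = (#positive) - (#negative) = 10 - 0 = 10.
State-sum expansion of <K>. There are 2^10 = 1024 states.
Smooth each crossing (0=||, 1=⌣⌢); contribution A^(Σ sign_k(1-2s_k)) * d^(L-1).
Tabulate the states by total A-exponent and number of loops L (A-exp: L × count):
  A^10: L=3 ×1
  A^8: L=2 ×10
  A^6: L=1 ×25, L=3 ×20
  A^4: L=2 ×100, L=4 ×20
  A^2: L=1 ×36, L=3 ×164, L=5 ×10
  A^0: L=2 ×108, L=4 ×142, L=6 ×2
  A^-2: L=1 ×12, L=3 ×129, L=5 ×69
  A^-4: L=2 ×24, L=4 ×78, L=6 ×18
  A^-6: L=3 ×19, L=5 ×24, L=7 ×2
  A^-8: L=4 ×7, L=6 ×3
  A^-10: L=5 ×1
Each group contributes A^e * Σ count * d^(L-1):
Powers of d = -A^2 - A^-2: d^2 = A^4 + 2 + A^-4; d^3 = -A^6 - 3*A^2 - 3*A^-2 - A^-6; d^4 = A^8 + 4*A^4 + 6 + 4*A^-4 + A^-8; d^5 = -A^10 - 5*A^6 - 10*A^2 - 10*A^-2 - 5*A^-6 - A^-10; d^6 = A^12 + 6*A^8 + 15*A^4 + 20 + 15*A^-4 + 6*A^-8 + A^-12.
  A^10 * (d^2) = A^14 + 2*A^10 + A^6
  A^8 * (10*d) = -10*A^10 - 10*A^6
  A^6 * (25 + 20*d^2) = 20*A^10 + 65*A^6 + 20*A^2
  A^4 * (100*d + 20*d^3) = -20*A^10 - 160*A^6 - 160*A^2 - 20*A^-2
  A^2 * (36 + 164*d^2 + 10*d^4) = 10*A^10 + 204*A^6 + 424*A^2 + 204*A^-2 + 10*A^-6
  A^0 * (108*d + 142*d^3 + 2*d^5) = -2*A^10 - 152*A^6 - 554*A^2 - 554*A^-2 - 152*A^-6 - 2*A^-10
  A^-2 * (12 + 129*d^2 + 69*d^4) = 69*A^6 + 405*A^2 + 684*A^-2 + 405*A^-6 + 69*A^-10
  A^-4 * (24*d + 78*d^3 + 18*d^5) = -18*A^6 - 168*A^2 - 438*A^-2 - 438*A^-6 - 168*A^-10 - 18*A^-14
  A^-6 * (19*d^2 + 24*d^4 + 2*d^6) = 2*A^6 + 36*A^2 + 145*A^-2 + 222*A^-6 + 145*A^-10 + 36*A^-14 + 2*A^-18
  A^-8 * (7*d^3 + 3*d^5) = -3*A^2 - 22*A^-2 - 51*A^-6 - 51*A^-10 - 22*A^-14 - 3*A^-18
  A^-10 * (d^4) = A^-2 + 4*A^-6 + 6*A^-10 + 4*A^-14 + A^-18
Summing the groups: <K> = A^14 + A^6 - A^-10
Normalise by the writhe: (-A^3)^(-w) = (-A^3)^(-10) = A^-30, so f(A) = A^-30 * <K> = A^-16 + A^-24 - A^-40.
Substitute A = t^(-1/4), i.e. A^e → t^(-e/4): V(t) = -t^10 + t^6 + t^4

Answer: -t^10 + t^6 + t^4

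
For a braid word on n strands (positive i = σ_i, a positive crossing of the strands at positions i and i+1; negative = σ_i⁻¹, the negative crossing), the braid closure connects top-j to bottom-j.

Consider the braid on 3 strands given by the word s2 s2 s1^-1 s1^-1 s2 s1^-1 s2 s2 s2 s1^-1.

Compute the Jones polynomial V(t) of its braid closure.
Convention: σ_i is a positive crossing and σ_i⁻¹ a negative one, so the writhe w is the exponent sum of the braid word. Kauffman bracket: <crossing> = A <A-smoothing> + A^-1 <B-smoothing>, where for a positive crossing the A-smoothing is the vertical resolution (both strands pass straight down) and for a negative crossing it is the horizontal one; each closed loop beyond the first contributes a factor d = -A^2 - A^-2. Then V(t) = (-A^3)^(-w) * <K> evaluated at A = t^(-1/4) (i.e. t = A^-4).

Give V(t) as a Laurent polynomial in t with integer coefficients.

Braid: s2 s2 s1^-1 s1^-1 s2 s1^-1 s2 s2 s2 s1^-1 on 3 strands, 10 crossings.
Writhe w = (#positive) - (#negative) = 6 - 4 = 2.
State-sum expansion of <K>. There are 2^10 = 1024 states.
Smooth each crossing (0=||, 1=⌣⌢); contribution A^(Σ sign_k(1-2s_k)) * d^(L-1).
Tabulate the states by total A-exponent and number of loops L (A-exp: L × count):
  A^10: L=5 ×1
  A^8: L=4 ×10
  A^6: L=3 ×41, L=5 ×4
  A^4: L=2 ×81, L=4 ×38, L=6 ×1
  A^2: L=1 ×71, L=3 ×117, L=5 ×22
  A^0: L=2 ×154, L=4 ×91, L=6 ×7
  A^-2: L=3 ×168, L=5 ×41, L=7 ×1
  A^-4: L=4 ×110, L=6 ×10
  A^-6: L=5 ×44, L=7 ×1
  A^-8: L=6 ×10
  A^-10: L=7 ×1
Each group contributes A^e * Σ count * d^(L-1):
Powers of d = -A^2 - A^-2: d^2 = A^4 + 2 + A^-4; d^3 = -A^6 - 3*A^2 - 3*A^-2 - A^-6; d^4 = A^8 + 4*A^4 + 6 + 4*A^-4 + A^-8; d^5 = -A^10 - 5*A^6 - 10*A^2 - 10*A^-2 - 5*A^-6 - A^-10; d^6 = A^12 + 6*A^8 + 15*A^4 + 20 + 15*A^-4 + 6*A^-8 + A^-12.
  A^10 * (d^4) = A^18 + 4*A^14 + 6*A^10 + 4*A^6 + A^2
  A^8 * (10*d^3) = -10*A^14 - 30*A^10 - 30*A^6 - 10*A^2
  A^6 * (41*d^2 + 4*d^4) = 4*A^14 + 57*A^10 + 106*A^6 + 57*A^2 + 4*A^-2
  A^4 * (81*d + 38*d^3 + d^5) = -A^14 - 43*A^10 - 205*A^6 - 205*A^2 - 43*A^-2 - A^-6
  A^2 * (71 + 117*d^2 + 22*d^4) = 22*A^10 + 205*A^6 + 437*A^2 + 205*A^-2 + 22*A^-6
  A^0 * (154*d + 91*d^3 + 7*d^5) = -7*A^10 - 126*A^6 - 497*A^2 - 497*A^-2 - 126*A^-6 - 7*A^-10
  A^-2 * (168*d^2 + 41*d^4 + d^6) = A^10 + 47*A^6 + 347*A^2 + 602*A^-2 + 347*A^-6 + 47*A^-10 + A^-14
  A^-4 * (110*d^3 + 10*d^5) = -10*A^6 - 160*A^2 - 430*A^-2 - 430*A^-6 - 160*A^-10 - 10*A^-14
  A^-6 * (44*d^4 + d^6) = A^6 + 50*A^2 + 191*A^-2 + 284*A^-6 + 191*A^-10 + 50*A^-14 + A^-18
  A^-8 * (10*d^5) = -10*A^2 - 50*A^-2 - 100*A^-6 - 100*A^-10 - 50*A^-14 - 10*A^-18
  A^-10 * (d^6) = A^2 + 6*A^-2 + 15*A^-6 + 20*A^-10 + 15*A^-14 + 6*A^-18 + A^-22
Summing the groups: <K> = A^18 - 3*A^14 + 6*A^10 - 8*A^6 + 11*A^2 - 12*A^-2 + 11*A^-6 - 9*A^-10 + 6*A^-14 - 3*A^-18 + A^-22
Normalise by the writhe: (-A^3)^(-w) = (-A^3)^(-2) = A^-6, so f(A) = A^-6 * <K> = A^12 - 3*A^8 + 6*A^4 - 8 + 11*A^-4 - 12*A^-8 + 11*A^-12 - 9*A^-16 + 6*A^-20 - 3*A^-24 + A^-28.
Substitute A = t^(-1/4), i.e. A^e → t^(-e/4): V(t) = t^7 - 3*t^6 + 6*t^5 - 9*t^4 + 11*t^3 - 12*t^2 + 11*t - 8 + 6*t^-1 - 3*t^-2 + t^-3

Answer: t^7 - 3*t^6 + 6*t^5 - 9*t^4 + 11*t^3 - 12*t^2 + 11*t - 8 + 6*t^-1 - 3*t^-2 + t^-3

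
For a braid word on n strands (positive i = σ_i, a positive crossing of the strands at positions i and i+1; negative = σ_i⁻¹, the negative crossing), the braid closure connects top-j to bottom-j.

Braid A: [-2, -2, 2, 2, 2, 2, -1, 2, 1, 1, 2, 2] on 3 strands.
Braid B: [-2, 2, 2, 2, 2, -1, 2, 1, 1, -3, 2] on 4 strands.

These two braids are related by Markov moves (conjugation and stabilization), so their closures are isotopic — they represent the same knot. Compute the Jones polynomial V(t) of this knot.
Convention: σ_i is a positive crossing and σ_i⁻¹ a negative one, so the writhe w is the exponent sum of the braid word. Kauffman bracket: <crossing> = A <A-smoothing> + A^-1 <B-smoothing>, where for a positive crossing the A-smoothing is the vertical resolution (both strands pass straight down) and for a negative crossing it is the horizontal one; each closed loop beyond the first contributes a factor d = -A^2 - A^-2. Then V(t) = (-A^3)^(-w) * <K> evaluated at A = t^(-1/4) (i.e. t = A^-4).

Markov-equivalent braids have isotopic closures, hence identical knot invariants. Strip the Markov moves from each word to reach a common short braid β, then compute V(t) once on β.
Braid A: s2^-1 s2^-1 s2 s2 s2 s2 s1^-1 s2 s1 s1 s2 s2 on 3 strands reduces by inverse Markov moves (closure unchanged at each step):
  Deconjugate: the word is γ·β·γ⁻¹ with γ = s2^-1 s2^-1 (prefix) and γ⁻¹ = s2 s2 (suffix); strip both.
Reduced to β = s2 s2 s2 s2 s1^-1 s2 s1 s1 on 3 strands, 8 crossings.
Braid B: s2^-1 s2 s2 s2 s2 s1^-1 s2 s1 s1 s3^-1 s2 on 4 strands reduces by inverse Markov moves (closure unchanged at each step):
  Deconjugate: the word is γ·β·γ⁻¹ with γ = s2^-1 (prefix) and γ⁻¹ = s2 (suffix); strip both.
  Destabilize: the word has the form β·s3^-1 where s3^-1 occurs only as the final letter (β ∈ B_3); drop it and the last strand → 3 strands.
Reduced to β = s2 s2 s2 s2 s1^-1 s2 s1 s1 on 3 strands, 8 crossings.
Both give the same β = s2 s2 s2 s2 s1^-1 s2 s1 s1 on 3 strands, so one state sum suffices:
Braid: s2 s2 s2 s2 s1^-1 s2 s1 s1 on 3 strands, 8 crossings.
Writhe w = (#positive) - (#negative) = 7 - 1 = 6.
State-sum expansion of <K>. There are 2^8 = 256 states.
For each crossing: s=0 is the vertical smoothing, s=1 horizontal. Crossing k contributes A^(sign_k * (1 - 2*s_k)); loop factor d = -A^2 - A^-2.
Tabulate the states by total A-exponent and number of loops L (A-exp: L × count):
  A^8: L=2 ×1
  A^6: L=1 ×5, L=3 ×3
  A^4: L=2 ×27, L=4 ×1
  A^2: L=1 ×18, L=3 ×38
  A^0: L=2 ×41, L=4 ×29
  A^-2: L=3 ×44, L=5 ×12
  A^-4: L=4 ×26, L=6 ×2
  A^-6: L=5 ×8
  A^-8: L=6 ×1
Each group contributes A^e * Σ count * d^(L-1):
Powers of d = -A^2 - A^-2: d^2 = A^4 + 2 + A^-4; d^3 = -A^6 - 3*A^2 - 3*A^-2 - A^-6; d^4 = A^8 + 4*A^4 + 6 + 4*A^-4 + A^-8; d^5 = -A^10 - 5*A^6 - 10*A^2 - 10*A^-2 - 5*A^-6 - A^-10.
  A^8 * (d) = -A^10 - A^6
  A^6 * (5 + 3*d^2) = 3*A^10 + 11*A^6 + 3*A^2
  A^4 * (27*d + d^3) = -A^10 - 30*A^6 - 30*A^2 - A^-2
  A^2 * (18 + 38*d^2) = 38*A^6 + 94*A^2 + 38*A^-2
  A^0 * (41*d + 29*d^3) = -29*A^6 - 128*A^2 - 128*A^-2 - 29*A^-6
  A^-2 * (44*d^2 + 12*d^4) = 12*A^6 + 92*A^2 + 160*A^-2 + 92*A^-6 + 12*A^-10
  A^-4 * (26*d^3 + 2*d^5) = -2*A^6 - 36*A^2 - 98*A^-2 - 98*A^-6 - 36*A^-10 - 2*A^-14
  A^-6 * (8*d^4) = 8*A^2 + 32*A^-2 + 48*A^-6 + 32*A^-10 + 8*A^-14
  A^-8 * (d^5) = -A^2 - 5*A^-2 - 10*A^-6 - 10*A^-10 - 5*A^-14 - A^-18
Summing the groups: <K> = A^10 - A^6 + 2*A^2 - 2*A^-2 + 3*A^-6 - 2*A^-10 + A^-14 - A^-18
Normalise by the writhe: (-A^3)^(-w) = (-A^3)^(-6) = A^-18, so f(A) = A^-18 * <K> = A^-8 - A^-12 + 2*A^-16 - 2*A^-20 + 3*A^-24 - 2*A^-28 + A^-32 - A^-36.
Substitute A = t^(-1/4), i.e. A^e → t^(-e/4): V(t) = -t^9 + t^8 - 2*t^7 + 3*t^6 - 2*t^5 + 2*t^4 - t^3 + t^2

Answer: -t^9 + t^8 - 2*t^7 + 3*t^6 - 2*t^5 + 2*t^4 - t^3 + t^2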